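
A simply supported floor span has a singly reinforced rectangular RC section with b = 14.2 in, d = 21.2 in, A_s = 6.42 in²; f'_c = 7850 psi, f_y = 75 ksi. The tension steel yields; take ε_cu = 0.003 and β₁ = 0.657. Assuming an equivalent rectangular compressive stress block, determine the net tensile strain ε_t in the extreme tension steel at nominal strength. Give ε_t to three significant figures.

ε_t ≈ 0.00522

a = A_s f_y/(0.85 f'_c b) = 5.082 in.
β₁ = 0.657, so c = a/β₁ = 5.082/0.657 = 7.735 in.
From the linear strain diagram with ε_cu = 0.003: ε_t = 0.003 (d − c)/c = 0.003 × (21.2 − 7.735)/7.735 = 0.00522.
Since ε_t ≥ 0.005, the section is tension-controlled.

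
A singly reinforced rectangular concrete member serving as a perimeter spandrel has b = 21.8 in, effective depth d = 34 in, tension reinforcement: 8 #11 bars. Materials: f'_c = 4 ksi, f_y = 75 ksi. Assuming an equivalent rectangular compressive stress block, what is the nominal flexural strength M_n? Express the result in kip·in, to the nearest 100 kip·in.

A_s = 8 × 1.56 = 12.48 in².
T = A_s f_y = 12.48 × 75 = 936 kips.
a = T/(0.85 f'_c b) = 936/(0.85 × 4 × 21.8) = 12.628 in.
M_n = T(d − a/2) = 936 × (34 − 6.314) = 25914.1 kip·in.

M_n ≈ 25900 kip·in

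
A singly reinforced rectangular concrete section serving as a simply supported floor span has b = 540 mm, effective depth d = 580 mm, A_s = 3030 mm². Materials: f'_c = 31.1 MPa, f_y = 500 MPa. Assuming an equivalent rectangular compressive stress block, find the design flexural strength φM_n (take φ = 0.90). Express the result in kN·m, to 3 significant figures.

T = A_s f_y = 3030 × 500 = 1515000 N = 1515 kN.
From C = T: a = T/(0.85 f'_c b) = 1515000/(0.85 × 31.1 × 540) = 106.13 mm.
M_n = T(d − a/2) = 1515 kN × (580 − 53.065) mm = 798.31 kN·m.
φM_n = 0.90 × 798.31 = 718.48 kN·m.

φM_n ≈ 718 kN·m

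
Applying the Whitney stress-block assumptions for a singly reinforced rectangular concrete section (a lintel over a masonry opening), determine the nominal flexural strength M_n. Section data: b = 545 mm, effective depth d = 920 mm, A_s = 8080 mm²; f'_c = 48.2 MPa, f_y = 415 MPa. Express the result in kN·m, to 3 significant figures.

T = A_s f_y = 8080 × 415 = 3353200 N = 3353.2 kN.
From C = T: a = T/(0.85 f'_c b) = 3353200/(0.85 × 48.2 × 545) = 150.17 mm.
M_n = T(d − a/2) = 3353.2 kN × (920 − 75.085) mm = 2833.17 kN·m.

M_n ≈ 2830 kN·m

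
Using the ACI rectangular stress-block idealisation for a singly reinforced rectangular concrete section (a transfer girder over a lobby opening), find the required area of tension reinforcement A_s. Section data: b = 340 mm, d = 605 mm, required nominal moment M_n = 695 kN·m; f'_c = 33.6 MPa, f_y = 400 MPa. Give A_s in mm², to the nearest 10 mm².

A_s ≈ 3230 mm²

With M_n = 0.85 f'_c a b (d − a/2), solve the quadratic for a:
a = d − √(d² − 2M_n/(0.85 f'_c b)) = 605 − √(605² − 2 × 695×10⁶/(0.85 × 33.6 × 340)) = 132.90 mm.
A_s = 0.85 f'_c a b / f_y = 0.85 × 33.6 × 132.90 × 340 / 400 = 3226.3 mm².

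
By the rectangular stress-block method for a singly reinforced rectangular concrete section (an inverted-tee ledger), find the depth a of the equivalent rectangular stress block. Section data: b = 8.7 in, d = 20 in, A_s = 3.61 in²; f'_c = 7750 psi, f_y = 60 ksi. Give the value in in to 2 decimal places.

T = A_s f_y = 3.61 × 60 = 216.6 kips.
a = T/(0.85 f'_c b) = 216.6/(0.85 × 7.75 × 8.7) = 3.78 in.

a ≈ 3.78 in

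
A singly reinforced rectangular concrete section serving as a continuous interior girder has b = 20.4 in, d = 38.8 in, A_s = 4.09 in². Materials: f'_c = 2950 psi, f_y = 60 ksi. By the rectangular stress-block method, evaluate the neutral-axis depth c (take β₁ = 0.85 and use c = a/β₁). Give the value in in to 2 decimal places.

c ≈ 5.64 in

T = A_s f_y = 4.09 × 60 = 245.4 kips.
a = T/(0.85 f'_c b) = 245.4/(0.85 × 2.95 × 20.4) = 4.7974 in.
With β₁ = 0.85, c = a/β₁ = 4.7974/0.85 = 5.64 in.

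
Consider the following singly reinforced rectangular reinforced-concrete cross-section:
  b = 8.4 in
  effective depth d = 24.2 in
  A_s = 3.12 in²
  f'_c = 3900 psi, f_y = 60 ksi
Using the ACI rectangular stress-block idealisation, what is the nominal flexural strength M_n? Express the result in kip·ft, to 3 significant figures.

T = A_s f_y = 3.12 × 60 = 187.2 kips.
a = T/(0.85 f'_c b) = 187.2/(0.85 × 3.9 × 8.4) = 6.723 in.
M_n = T(d − a/2) = 187.2 × (24.2 − 3.3615) = 3901.0 kip·in = 3901.0/12 = 325.08 kip·ft.

M_n ≈ 325 kip·ft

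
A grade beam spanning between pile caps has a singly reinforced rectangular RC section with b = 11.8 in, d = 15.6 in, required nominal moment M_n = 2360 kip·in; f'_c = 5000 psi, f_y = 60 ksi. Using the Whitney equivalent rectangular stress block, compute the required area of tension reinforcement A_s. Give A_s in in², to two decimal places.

A_s ≈ 2.83 in²

From M_n = 0.85 f'_c a b (d − a/2):
a = d − √(d² − 2M_n/(0.85 f'_c b)) = 15.6 − √(15.6² − 2 × 2360/(0.85 × 5 × 11.8)) = 3.384 in.
A_s = 0.85 f'_c a b / f_y = 0.85 × 5 × 3.384 × 11.8 / 60 = 2.828 in².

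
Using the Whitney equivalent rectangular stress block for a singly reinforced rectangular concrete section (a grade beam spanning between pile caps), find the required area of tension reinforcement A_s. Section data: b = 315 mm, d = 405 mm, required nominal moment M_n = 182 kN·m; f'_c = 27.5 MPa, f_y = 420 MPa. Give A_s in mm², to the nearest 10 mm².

With M_n = 0.85 f'_c a b (d − a/2), solve the quadratic for a:
a = d − √(d² − 2M_n/(0.85 f'_c b)) = 405 − √(405² − 2 × 182×10⁶/(0.85 × 27.5 × 315)) = 66.49 mm.
A_s = 0.85 f'_c a b / f_y = 0.85 × 27.5 × 66.49 × 315 / 420 = 1165.7 mm².

A_s ≈ 1170 mm²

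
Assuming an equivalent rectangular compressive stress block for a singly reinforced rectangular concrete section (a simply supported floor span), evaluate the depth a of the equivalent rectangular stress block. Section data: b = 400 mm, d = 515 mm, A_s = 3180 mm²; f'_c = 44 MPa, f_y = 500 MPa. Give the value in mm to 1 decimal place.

a ≈ 106.3 mm

T = A_s f_y = 3180 × 500 = 1590000 N = 1590 kN.
Setting C = 0.85 f'_c a b equal to T: a = 1590000/(0.85 × 44 × 400) = 106.3 mm.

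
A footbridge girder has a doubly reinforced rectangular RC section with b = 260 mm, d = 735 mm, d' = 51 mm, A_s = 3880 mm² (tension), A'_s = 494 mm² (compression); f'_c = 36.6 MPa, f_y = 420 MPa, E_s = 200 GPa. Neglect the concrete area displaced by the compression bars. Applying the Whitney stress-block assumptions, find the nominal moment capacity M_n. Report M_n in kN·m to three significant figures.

M_n ≈ 1060 kN·m

Assume both tension and compression steel yield.
Net tension couple steel: A_s − A'_s = 3386 mm².
a = (A_s − A'_s) f_y / (0.85 f'_c b) = 1422120/(0.85 × 36.6 × 260) = 175.82 mm.
c = a/β₁ = 175.82/0.789 = 222.84 mm; ε'_s = 0.003(c − d')/c = 0.0023 ≥ f_y/E_s = 0.0021, so compression steel does yield.
M_n = (A_s − A'_s) f_y (d − a/2) + A'_s f_y (d − d') = [1422120 × (735 − 87.91) + 207480 × (735 − 51)] × 10⁻⁶ = 920.24 + 141.92 = 1062.16 kN·m.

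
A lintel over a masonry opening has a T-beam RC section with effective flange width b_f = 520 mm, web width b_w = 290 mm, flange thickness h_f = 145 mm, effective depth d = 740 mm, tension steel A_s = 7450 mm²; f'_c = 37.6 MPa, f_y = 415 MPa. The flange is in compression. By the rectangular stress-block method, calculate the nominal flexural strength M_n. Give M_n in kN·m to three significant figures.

M_n ≈ 1990 kN·m

Tension: T = A_s f_y = 7450 × 415 = 3091750 N.
Try a within the flange: a = T/(0.85 f'_c b_f) = 3091750/(0.85 × 37.6 × 520) = 186.03 mm.
a = 186.03 > h_f = 145 mm: the block extends into the web. Split into flange-overhang and web parts.
C_f = 0.85 f'_c (b_f − b_w) h_f = 0.85 × 37.6 × (520 − 290) × 145 = 1065866 N.
Remaining web compression depth: a_w = (T − C_f)/(0.85 f'_c b_w) = (3091750 − 1065866)/(0.85 × 37.6 × 290) = 218.58 mm.
M_n = C_f(d − h_f/2) + (T − C_f)(d − a_w/2) = 1065866 × (740 − 72.5) + 2025884 × (740 − 109.29) = 711.47 + 1277.75 = 1989.22 × 10⁶ N·mm.
M_n = 1989.22 kN·m.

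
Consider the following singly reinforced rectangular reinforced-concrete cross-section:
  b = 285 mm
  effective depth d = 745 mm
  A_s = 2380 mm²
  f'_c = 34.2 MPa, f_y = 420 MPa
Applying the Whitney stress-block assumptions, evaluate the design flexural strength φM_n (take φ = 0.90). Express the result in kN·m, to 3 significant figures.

φM_n ≈ 616 kN·m

T = A_s f_y = 2380 × 420 = 999600 N = 999.6 kN.
From C = T: a = T/(0.85 f'_c b) = 999600/(0.85 × 34.2 × 285) = 120.65 mm.
M_n = T(d − a/2) = 999.6 kN × (745 − 60.325) mm = 684.40 kN·m.
φM_n = 0.90 × 684.40 = 615.96 kN·m.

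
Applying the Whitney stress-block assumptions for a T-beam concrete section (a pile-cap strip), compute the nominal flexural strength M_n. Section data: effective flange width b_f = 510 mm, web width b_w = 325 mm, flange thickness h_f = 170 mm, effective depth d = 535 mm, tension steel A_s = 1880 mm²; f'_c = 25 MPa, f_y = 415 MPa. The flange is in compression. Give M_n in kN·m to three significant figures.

M_n ≈ 389 kN·m

Tension: T = A_s f_y = 1880 × 415 = 780200 N.
Try a within the flange: a = T/(0.85 f'_c b_f) = 780200/(0.85 × 25 × 510) = 71.99 mm.
Since a = 71.99 ≤ h_f = 170 mm, the stress block lies entirely in the flange; analyse as a rectangular beam of width b_f.
M_n = T(d − a/2) = 780200 × (535 − 35.995) = 389.32 × 10⁶ N·mm.
M_n = 389.32 kN·m.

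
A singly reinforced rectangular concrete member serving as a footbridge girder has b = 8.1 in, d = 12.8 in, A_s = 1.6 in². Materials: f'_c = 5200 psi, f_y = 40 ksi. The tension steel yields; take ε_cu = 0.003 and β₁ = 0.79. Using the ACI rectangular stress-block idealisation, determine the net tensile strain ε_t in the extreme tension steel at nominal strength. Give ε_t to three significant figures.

ε_t ≈ 0.0140

a = A_s f_y/(0.85 f'_c b) = 1.788 in.
β₁ = 0.79, so c = a/β₁ = 1.788/0.79 = 2.263 in.
From the linear strain diagram with ε_cu = 0.003: ε_t = 0.003 (d − c)/c = 0.003 × (12.8 − 2.263)/2.263 = 0.0140.
Since ε_t ≥ 0.005, the section is tension-controlled.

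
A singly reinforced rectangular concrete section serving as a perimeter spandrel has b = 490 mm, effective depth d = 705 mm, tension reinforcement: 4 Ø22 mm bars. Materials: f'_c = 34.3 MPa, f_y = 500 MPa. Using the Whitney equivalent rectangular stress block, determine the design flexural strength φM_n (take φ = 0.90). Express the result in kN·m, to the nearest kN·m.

A_s = 4 × 380 = 1520 mm².
T = A_s f_y = 1520 × 500 = 760000 N = 760 kN.
From C = T: a = T/(0.85 f'_c b) = 760000/(0.85 × 34.3 × 490) = 53.20 mm.
M_n = T(d − a/2) = 760 kN × (705 − 26.6) mm = 515.58 kN·m.
φM_n = 0.90 × 515.58 = 464.02 kN·m.

φM_n ≈ 464 kN·m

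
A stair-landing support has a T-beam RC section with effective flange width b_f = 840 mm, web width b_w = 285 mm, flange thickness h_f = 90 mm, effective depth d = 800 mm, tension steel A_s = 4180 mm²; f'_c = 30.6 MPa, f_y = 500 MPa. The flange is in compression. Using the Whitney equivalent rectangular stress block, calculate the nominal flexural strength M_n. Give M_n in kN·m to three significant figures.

Tension: T = A_s f_y = 4180 × 500 = 2090000 N.
Try a within the flange: a = T/(0.85 f'_c b_f) = 2090000/(0.85 × 30.6 × 840) = 95.66 mm.
a = 95.66 > h_f = 90 mm: the block extends into the web. Split into flange-overhang and web parts.
C_f = 0.85 f'_c (b_f − b_w) h_f = 0.85 × 30.6 × (840 − 285) × 90 = 1299200 N.
Remaining web compression depth: a_w = (T − C_f)/(0.85 f'_c b_w) = (2090000 − 1299200)/(0.85 × 30.6 × 285) = 106.68 mm.
M_n = C_f(d − h_f/2) + (T − C_f)(d − a_w/2) = 1299200 × (800 − 45) + 790800 × (800 − 53.34) = 980.90 + 590.46 = 1571.36 × 10⁶ N·mm.
M_n = 1571.36 kN·m.

M_n ≈ 1570 kN·m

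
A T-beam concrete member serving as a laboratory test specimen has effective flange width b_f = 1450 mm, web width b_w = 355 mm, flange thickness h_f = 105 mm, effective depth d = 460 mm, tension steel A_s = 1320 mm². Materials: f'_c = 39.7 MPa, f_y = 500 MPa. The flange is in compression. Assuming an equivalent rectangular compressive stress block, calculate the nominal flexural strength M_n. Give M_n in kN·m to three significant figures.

Tension: T = A_s f_y = 1320 × 500 = 660000 N.
Try a within the flange: a = T/(0.85 f'_c b_f) = 660000/(0.85 × 39.7 × 1450) = 13.49 mm.
Since a = 13.49 ≤ h_f = 105 mm, the stress block lies entirely in the flange; analyse as a rectangular beam of width b_f.
M_n = T(d − a/2) = 660000 × (460 − 6.745) = 299.15 × 10⁶ N·mm.
M_n = 299.15 kN·m.

M_n ≈ 299 kN·m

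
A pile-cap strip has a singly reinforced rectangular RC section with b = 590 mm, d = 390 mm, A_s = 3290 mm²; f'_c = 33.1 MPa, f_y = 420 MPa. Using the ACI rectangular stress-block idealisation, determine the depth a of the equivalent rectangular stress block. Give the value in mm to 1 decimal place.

a ≈ 83.2 mm

T = A_s f_y = 3290 × 420 = 1381800 N = 1381.8 kN.
Setting C = 0.85 f'_c a b equal to T: a = 1381800/(0.85 × 33.1 × 590) = 83.2 mm.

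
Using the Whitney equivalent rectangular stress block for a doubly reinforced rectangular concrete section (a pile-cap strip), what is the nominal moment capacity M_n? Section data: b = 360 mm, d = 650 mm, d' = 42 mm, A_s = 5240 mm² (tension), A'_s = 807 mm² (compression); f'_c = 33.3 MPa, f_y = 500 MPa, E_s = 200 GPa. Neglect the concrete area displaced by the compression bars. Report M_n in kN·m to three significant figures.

Assume both tension and compression steel yield.
Net tension couple steel: A_s − A'_s = 4433 mm².
a = (A_s − A'_s) f_y / (0.85 f'_c b) = 2216500/(0.85 × 33.3 × 360) = 217.52 mm.
c = a/β₁ = 217.52/0.812 = 267.88 mm; ε'_s = 0.003(c − d')/c = 0.0025 ≥ f_y/E_s = 0.0025, so compression steel does yield.
M_n = (A_s − A'_s) f_y (d − a/2) + A'_s f_y (d − d') = [2216500 × (650 − 108.76) + 403500 × (650 − 42)] × 10⁻⁶ = 1199.66 + 245.33 = 1444.99 kN·m.

M_n ≈ 1440 kN·m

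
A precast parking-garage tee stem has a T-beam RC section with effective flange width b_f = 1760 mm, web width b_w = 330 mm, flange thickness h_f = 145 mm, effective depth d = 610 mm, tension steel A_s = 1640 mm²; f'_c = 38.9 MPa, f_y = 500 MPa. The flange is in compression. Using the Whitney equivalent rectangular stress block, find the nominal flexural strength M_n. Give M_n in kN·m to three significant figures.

Tension: T = A_s f_y = 1640 × 500 = 820000 N.
Try a within the flange: a = T/(0.85 f'_c b_f) = 820000/(0.85 × 38.9 × 1760) = 14.09 mm.
Since a = 14.09 ≤ h_f = 145 mm, the stress block lies entirely in the flange; analyse as a rectangular beam of width b_f.
M_n = T(d − a/2) = 820000 × (610 − 7.045) = 494.42 × 10⁶ N·mm.
M_n = 494.42 kN·m.

M_n ≈ 494 kN·m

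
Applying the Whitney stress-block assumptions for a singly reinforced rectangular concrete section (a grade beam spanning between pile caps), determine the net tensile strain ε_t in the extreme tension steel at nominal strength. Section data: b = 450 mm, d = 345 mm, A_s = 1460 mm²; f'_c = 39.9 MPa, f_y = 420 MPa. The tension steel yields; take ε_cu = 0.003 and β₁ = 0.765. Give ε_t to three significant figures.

ε_t ≈ 0.0167

a = A_s f_y/(0.85 f'_c b) = 40.18 mm.
β₁ = 0.765, so c = a/β₁ = 40.18/0.765 = 52.52 mm.
From the linear strain diagram with ε_cu = 0.003: ε_t = 0.003 (d − c)/c = 0.003 × (345 − 52.52)/52.52 = 0.0167.
Since ε_t ≥ 0.005, the section is tension-controlled.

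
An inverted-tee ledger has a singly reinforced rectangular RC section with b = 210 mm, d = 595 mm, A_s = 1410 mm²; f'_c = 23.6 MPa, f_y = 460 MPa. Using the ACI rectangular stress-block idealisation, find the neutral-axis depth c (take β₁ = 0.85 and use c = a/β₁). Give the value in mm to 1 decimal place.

T = A_s f_y = 1410 × 460 = 648600 N = 648.6 kN.
Setting C = 0.85 f'_c a b equal to T: a = 648600/(0.85 × 23.6 × 210) = 153.967 mm.
With β₁ = 0.85, c = a/β₁ = 153.967/0.85 = 181.1 mm.

c ≈ 181.1 mm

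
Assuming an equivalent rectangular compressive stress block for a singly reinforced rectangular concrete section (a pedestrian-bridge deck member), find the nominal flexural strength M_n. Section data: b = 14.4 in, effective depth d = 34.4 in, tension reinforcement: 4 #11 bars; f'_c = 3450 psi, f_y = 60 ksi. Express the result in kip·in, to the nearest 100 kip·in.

M_n ≈ 11200 kip·in

A_s = 4 × 1.56 = 6.24 in².
T = A_s f_y = 6.24 × 60 = 374.4 kips.
a = T/(0.85 f'_c b) = 374.4/(0.85 × 3.45 × 14.4) = 8.866 in.
M_n = T(d − a/2) = 374.4 × (34.4 − 4.433) = 11219.6 kip·in.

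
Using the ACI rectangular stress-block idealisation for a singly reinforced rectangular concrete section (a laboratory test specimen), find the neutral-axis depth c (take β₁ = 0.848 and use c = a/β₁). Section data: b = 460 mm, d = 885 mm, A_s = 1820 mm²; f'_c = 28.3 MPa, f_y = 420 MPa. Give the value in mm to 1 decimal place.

T = A_s f_y = 1820 × 420 = 764400 N = 764.4 kN.
Setting C = 0.85 f'_c a b equal to T: a = 764400/(0.85 × 28.3 × 460) = 69.081 mm.
With β₁ = 0.848, c = a/β₁ = 69.081/0.848 = 81.5 mm.

c ≈ 81.5 mm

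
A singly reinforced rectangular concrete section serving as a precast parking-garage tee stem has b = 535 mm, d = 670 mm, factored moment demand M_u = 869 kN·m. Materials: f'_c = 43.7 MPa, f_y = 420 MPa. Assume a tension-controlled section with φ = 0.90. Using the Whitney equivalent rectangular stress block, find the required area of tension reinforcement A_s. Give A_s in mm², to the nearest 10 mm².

M_n = M_u/φ = 869/0.90 = 965.556 kN·m.
With M_n = 0.85 f'_c a b (d − a/2), solve the quadratic for a:
a = d − √(d² − 2M_n/(0.85 f'_c b)) = 670 − √(670² − 2 × 965.556×10⁶/(0.85 × 43.7 × 535)) = 76.94 mm.
A_s = 0.85 f'_c a b / f_y = 0.85 × 43.7 × 76.94 × 535 / 420 = 3640.5 mm².

A_s ≈ 3640 mm²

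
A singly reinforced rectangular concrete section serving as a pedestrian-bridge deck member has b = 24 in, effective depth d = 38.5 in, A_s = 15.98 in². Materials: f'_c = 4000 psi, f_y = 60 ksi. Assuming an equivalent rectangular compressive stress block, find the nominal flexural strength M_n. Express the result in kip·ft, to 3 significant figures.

M_n ≈ 2610 kip·ft

T = A_s f_y = 15.98 × 60 = 958.8 kips.
a = T/(0.85 f'_c b) = 958.8/(0.85 × 4 × 24) = 11.750 in.
M_n = T(d − a/2) = 958.8 × (38.5 − 5.875) = 31280.9 kip·in = 31280.9/12 = 2606.74 kip·ft.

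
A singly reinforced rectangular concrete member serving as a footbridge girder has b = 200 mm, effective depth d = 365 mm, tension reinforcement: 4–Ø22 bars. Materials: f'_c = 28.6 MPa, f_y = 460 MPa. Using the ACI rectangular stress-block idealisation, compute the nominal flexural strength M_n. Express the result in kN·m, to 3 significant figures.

A_s = 4 × 380 = 1520 mm².
T = A_s f_y = 1520 × 460 = 699200 N = 699.2 kN.
From C = T: a = T/(0.85 f'_c b) = 699200/(0.85 × 28.6 × 200) = 143.81 mm.
M_n = T(d − a/2) = 699.2 kN × (365 − 71.905) mm = 204.93 kN·m.

M_n ≈ 205 kN·m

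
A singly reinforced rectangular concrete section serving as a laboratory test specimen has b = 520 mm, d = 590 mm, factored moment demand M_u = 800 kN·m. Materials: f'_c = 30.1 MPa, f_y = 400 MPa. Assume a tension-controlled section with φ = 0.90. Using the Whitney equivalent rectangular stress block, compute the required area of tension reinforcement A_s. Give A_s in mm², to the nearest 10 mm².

M_n = M_u/φ = 800/0.90 = 888.889 kN·m.
With M_n = 0.85 f'_c a b (d − a/2), solve the quadratic for a:
a = d − √(d² − 2M_n/(0.85 f'_c b)) = 590 − √(590² − 2 × 888.889×10⁶/(0.85 × 30.1 × 520)) = 126.89 mm.
A_s = 0.85 f'_c a b / f_y = 0.85 × 30.1 × 126.89 × 520 / 400 = 4220.4 mm².

A_s ≈ 4220 mm²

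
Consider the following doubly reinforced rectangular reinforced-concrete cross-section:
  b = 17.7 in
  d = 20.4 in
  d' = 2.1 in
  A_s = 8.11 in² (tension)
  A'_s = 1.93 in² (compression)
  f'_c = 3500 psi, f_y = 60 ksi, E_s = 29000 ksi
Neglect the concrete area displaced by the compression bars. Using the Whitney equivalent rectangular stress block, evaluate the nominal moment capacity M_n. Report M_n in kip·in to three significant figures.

Assume both steels yield.
a = (A_s − A'_s) f_y/(0.85 f'_c b) = (8.11 − 1.93) × 60/(0.85 × 3.5 × 17.7) = 7.042 in.
c = a/β₁ = 7.042/0.85 = 8.285 in; ε'_s = 0.003(c − d')/c = 0.0022 ≥ ε_y = 0.0021, so the compression steel yields.
M_n = (A_s − A'_s) f_y (d − a/2) + A'_s f_y (d − d') = 370.8 × (20.4 − 3.521) + 115.8 × (20.4 − 2.1) = 6258.7 + 2119.1 = 8377.8 kip·in.

M_n ≈ 8380 kip·in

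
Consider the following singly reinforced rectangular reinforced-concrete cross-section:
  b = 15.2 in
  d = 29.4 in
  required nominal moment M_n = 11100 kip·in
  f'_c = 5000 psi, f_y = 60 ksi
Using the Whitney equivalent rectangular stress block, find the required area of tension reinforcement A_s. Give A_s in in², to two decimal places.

From M_n = 0.85 f'_c a b (d − a/2):
a = d − √(d² − 2M_n/(0.85 f'_c b)) = 29.4 − √(29.4² − 2 × 11100/(0.85 × 5 × 15.2)) = 6.581 in.
A_s = 0.85 f'_c a b / f_y = 0.85 × 5 × 6.581 × 15.2 / 60 = 7.086 in².

A_s ≈ 7.09 in²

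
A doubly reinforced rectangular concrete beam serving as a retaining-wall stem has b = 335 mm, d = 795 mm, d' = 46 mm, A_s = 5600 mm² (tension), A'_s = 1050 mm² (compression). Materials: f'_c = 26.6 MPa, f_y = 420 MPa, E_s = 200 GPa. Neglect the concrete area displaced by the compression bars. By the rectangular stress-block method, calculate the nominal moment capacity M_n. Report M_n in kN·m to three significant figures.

M_n ≈ 1610 kN·m

Assume both tension and compression steel yield.
Net tension couple steel: A_s − A'_s = 4550 mm².
a = (A_s − A'_s) f_y / (0.85 f'_c b) = 1911000/(0.85 × 26.6 × 335) = 252.30 mm.
c = a/β₁ = 252.30/0.85 = 296.82 mm; ε'_s = 0.003(c − d')/c = 0.0025 ≥ f_y/E_s = 0.0021, so compression steel does yield.
M_n = (A_s − A'_s) f_y (d − a/2) + A'_s f_y (d − d') = [1911000 × (795 − 126.15) + 441000 × (795 − 46)] × 10⁻⁶ = 1278.17 + 330.31 = 1608.48 kN·m.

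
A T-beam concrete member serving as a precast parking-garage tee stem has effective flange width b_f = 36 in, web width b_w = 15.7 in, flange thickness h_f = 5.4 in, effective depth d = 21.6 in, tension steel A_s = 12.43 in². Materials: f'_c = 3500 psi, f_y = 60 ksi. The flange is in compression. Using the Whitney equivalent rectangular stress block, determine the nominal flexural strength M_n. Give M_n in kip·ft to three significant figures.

Tension: T = A_s f_y = 12.43 × 60 = 745.8 kips.
Try a within the flange: a = T/(0.85 f'_c b_f) = 745.8/(0.85 × 3.5 × 36) = 6.964 in.
a = 6.964 > h_f = 5.4 in: the block extends into the web. Split into flange-overhang and web parts.
C_f = 0.85 f'_c (b_f − b_w) h_f = 0.85 × 3.5 × (36 − 15.7) × 5.4 = 326.1 kips.
Remaining web compression depth: a_w = (T − C_f)/(0.85 f'_c b_w) = (745.8 − 326.1)/(0.85 × 3.5 × 15.7) = 8.986 in.
M_n = C_f(d − h_f/2) + (T − C_f)(d − a_w/2) = 326.1 × (21.6 − 2.7) + 419.7 × (21.6 − 4.493) = 6163.3 + 7179.8 = 13343.1 kip·in.
M_n = 13343.1/12 = 1111.93 kip·ft.

M_n ≈ 1110 kip·ft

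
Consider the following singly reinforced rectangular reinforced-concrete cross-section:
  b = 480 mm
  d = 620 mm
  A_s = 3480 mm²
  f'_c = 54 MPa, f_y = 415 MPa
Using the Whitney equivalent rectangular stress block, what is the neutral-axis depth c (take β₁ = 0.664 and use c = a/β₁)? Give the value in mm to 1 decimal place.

T = A_s f_y = 3480 × 415 = 1444200 N = 1444.2 kN.
Setting C = 0.85 f'_c a b equal to T: a = 1444200/(0.85 × 54 × 480) = 65.550 mm.
With β₁ = 0.664, c = a/β₁ = 65.550/0.664 = 98.7 mm.

c ≈ 98.7 mm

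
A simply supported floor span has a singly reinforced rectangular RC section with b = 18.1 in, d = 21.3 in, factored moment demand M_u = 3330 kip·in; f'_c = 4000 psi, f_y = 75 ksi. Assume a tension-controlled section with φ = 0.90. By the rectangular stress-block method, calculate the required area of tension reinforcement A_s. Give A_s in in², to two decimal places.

A_s ≈ 2.49 in²

M_n = M_u/φ = 3330/0.90 = 3700 kip·in.
From M_n = 0.85 f'_c a b (d − a/2):
a = d − √(d² − 2M_n/(0.85 f'_c b)) = 21.3 − √(21.3² − 2 × 3700/(0.85 × 4 × 18.1)) = 3.040 in.
A_s = 0.85 f'_c a b / f_y = 0.85 × 4 × 3.040 × 18.1 / 75 = 2.494 in².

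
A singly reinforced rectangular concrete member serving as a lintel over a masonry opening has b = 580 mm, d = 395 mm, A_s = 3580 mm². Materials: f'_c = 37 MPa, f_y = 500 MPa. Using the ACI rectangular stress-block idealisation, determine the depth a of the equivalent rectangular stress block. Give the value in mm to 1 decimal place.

a ≈ 98.1 mm

T = A_s f_y = 3580 × 500 = 1790000 N = 1790 kN.
Setting C = 0.85 f'_c a b equal to T: a = 1790000/(0.85 × 37 × 580) = 98.1 mm.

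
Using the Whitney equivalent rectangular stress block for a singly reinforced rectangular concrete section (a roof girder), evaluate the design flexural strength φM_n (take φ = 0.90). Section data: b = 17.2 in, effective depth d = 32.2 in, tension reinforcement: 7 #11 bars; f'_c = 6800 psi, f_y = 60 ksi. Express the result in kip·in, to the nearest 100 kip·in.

φM_n ≈ 17000 kip·in

A_s = 7 × 1.56 = 10.92 in².
T = A_s f_y = 10.92 × 60 = 655.2 kips.
a = T/(0.85 f'_c b) = 655.2/(0.85 × 6.8 × 17.2) = 6.590 in.
M_n = T(d − a/2) = 655.2 × (32.2 − 3.295) = 18938.6 kip·in.
φM_n = 0.90 × 18938.6 = 17044.7 kip·in.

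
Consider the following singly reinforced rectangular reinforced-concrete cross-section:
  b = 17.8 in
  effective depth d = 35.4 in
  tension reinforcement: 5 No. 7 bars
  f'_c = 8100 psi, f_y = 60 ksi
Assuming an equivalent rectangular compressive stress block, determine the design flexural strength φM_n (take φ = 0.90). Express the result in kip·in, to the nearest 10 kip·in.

φM_n ≈ 5620 kip·in

A_s = 5 × 0.6 = 3 in².
T = A_s f_y = 3 × 60 = 180 kips.
a = T/(0.85 f'_c b) = 180/(0.85 × 8.1 × 17.8) = 1.469 in.
M_n = T(d − a/2) = 180 × (35.4 − 0.7345) = 6239.8 kip·in.
φM_n = 0.90 × 6239.8 = 5615.8 kip·in.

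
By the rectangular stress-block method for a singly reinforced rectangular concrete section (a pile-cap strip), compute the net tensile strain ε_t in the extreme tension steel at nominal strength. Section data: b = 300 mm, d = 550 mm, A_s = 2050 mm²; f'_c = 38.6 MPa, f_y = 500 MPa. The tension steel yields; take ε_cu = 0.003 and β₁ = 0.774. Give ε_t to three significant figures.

ε_t ≈ 0.00926

a = A_s f_y/(0.85 f'_c b) = 104.13 mm.
β₁ = 0.774, so c = a/β₁ = 104.13/0.774 = 134.53 mm.
From the linear strain diagram with ε_cu = 0.003: ε_t = 0.003 (d − c)/c = 0.003 × (550 − 134.53)/134.53 = 0.00926.
Since ε_t ≥ 0.005, the section is tension-controlled.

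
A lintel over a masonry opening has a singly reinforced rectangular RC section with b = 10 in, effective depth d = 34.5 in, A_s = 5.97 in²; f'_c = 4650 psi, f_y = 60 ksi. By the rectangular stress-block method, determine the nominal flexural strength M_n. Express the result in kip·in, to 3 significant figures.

T = A_s f_y = 5.97 × 60 = 358.2 kips.
a = T/(0.85 f'_c b) = 358.2/(0.85 × 4.65 × 10) = 9.063 in.
M_n = T(d − a/2) = 358.2 × (34.5 − 4.5315) = 10734.7 kip·in.

M_n ≈ 10700 kip·in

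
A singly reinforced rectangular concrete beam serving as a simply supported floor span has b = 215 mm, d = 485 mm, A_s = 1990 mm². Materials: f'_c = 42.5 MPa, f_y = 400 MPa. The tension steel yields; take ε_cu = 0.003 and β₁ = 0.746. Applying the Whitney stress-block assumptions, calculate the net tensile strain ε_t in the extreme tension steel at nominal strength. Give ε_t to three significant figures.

ε_t ≈ 0.00759

a = A_s f_y/(0.85 f'_c b) = 102.49 mm.
β₁ = 0.746, so c = a/β₁ = 102.49/0.746 = 137.39 mm.
From the linear strain diagram with ε_cu = 0.003: ε_t = 0.003 (d − c)/c = 0.003 × (485 − 137.39)/137.39 = 0.00759.
Since ε_t ≥ 0.005, the section is tension-controlled.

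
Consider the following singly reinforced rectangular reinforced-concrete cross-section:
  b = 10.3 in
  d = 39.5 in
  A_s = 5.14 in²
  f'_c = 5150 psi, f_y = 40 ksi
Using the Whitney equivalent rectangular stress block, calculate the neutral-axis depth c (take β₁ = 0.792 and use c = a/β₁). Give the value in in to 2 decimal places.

c ≈ 5.76 in

T = A_s f_y = 5.14 × 40 = 205.6 kips.
a = T/(0.85 f'_c b) = 205.6/(0.85 × 5.15 × 10.3) = 4.5599 in.
With β₁ = 0.792, c = a/β₁ = 4.5599/0.792 = 5.76 in.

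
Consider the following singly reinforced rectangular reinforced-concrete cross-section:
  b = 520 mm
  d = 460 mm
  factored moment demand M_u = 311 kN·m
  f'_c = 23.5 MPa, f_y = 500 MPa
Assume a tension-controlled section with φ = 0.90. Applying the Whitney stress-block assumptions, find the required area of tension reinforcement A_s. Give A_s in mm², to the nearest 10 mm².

A_s ≈ 1640 mm²

M_n = M_u/φ = 311/0.90 = 345.556 kN·m.
With M_n = 0.85 f'_c a b (d − a/2), solve the quadratic for a:
a = d − √(d² − 2M_n/(0.85 f'_c b)) = 460 − √(460² − 2 × 345.556×10⁶/(0.85 × 23.5 × 520)) = 79.13 mm.
A_s = 0.85 f'_c a b / f_y = 0.85 × 23.5 × 79.13 × 520 / 500 = 1643.8 mm².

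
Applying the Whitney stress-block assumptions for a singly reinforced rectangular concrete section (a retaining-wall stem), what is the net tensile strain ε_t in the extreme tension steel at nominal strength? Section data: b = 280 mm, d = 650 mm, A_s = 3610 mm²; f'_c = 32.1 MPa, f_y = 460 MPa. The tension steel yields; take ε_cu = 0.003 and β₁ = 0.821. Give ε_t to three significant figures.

ε_t ≈ 0.00437

a = A_s f_y/(0.85 f'_c b) = 217.36 mm.
β₁ = 0.821, so c = a/β₁ = 217.36/0.821 = 264.75 mm.
From the linear strain diagram with ε_cu = 0.003: ε_t = 0.003 (d − c)/c = 0.003 × (650 − 264.75)/264.75 = 0.00437.
ε_t is between 0.004 and 0.005 — transition zone.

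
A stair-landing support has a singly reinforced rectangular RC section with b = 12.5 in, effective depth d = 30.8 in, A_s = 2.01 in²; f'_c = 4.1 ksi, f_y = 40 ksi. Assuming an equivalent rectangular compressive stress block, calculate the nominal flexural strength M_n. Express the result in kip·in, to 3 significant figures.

T = A_s f_y = 2.01 × 40 = 80.4 kips.
a = T/(0.85 f'_c b) = 80.4/(0.85 × 4.1 × 12.5) = 1.846 in.
M_n = T(d − a/2) = 80.4 × (30.8 − 0.923) = 2402.1 kip·in.

M_n ≈ 2400 kip·in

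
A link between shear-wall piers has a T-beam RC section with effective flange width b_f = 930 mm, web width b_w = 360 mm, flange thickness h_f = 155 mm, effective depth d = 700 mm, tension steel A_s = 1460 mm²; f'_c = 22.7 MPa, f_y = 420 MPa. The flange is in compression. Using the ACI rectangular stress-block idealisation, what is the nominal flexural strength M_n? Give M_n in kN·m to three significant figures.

Tension: T = A_s f_y = 1460 × 420 = 613200 N.
Try a within the flange: a = T/(0.85 f'_c b_f) = 613200/(0.85 × 22.7 × 930) = 34.17 mm.
Since a = 34.17 ≤ h_f = 155 mm, the stress block lies entirely in the flange; analyse as a rectangular beam of width b_f.
M_n = T(d − a/2) = 613200 × (700 − 17.085) = 418.76 × 10⁶ N·mm.
M_n = 418.76 kN·m.

M_n ≈ 419 kN·m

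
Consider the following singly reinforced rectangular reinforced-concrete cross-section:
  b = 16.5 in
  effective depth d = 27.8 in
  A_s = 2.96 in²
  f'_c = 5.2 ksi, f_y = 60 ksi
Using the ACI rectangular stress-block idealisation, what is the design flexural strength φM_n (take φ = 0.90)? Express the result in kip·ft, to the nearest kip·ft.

T = A_s f_y = 2.96 × 60 = 177.6 kips.
a = T/(0.85 f'_c b) = 177.6/(0.85 × 5.2 × 16.5) = 2.435 in.
M_n = T(d − a/2) = 177.6 × (27.8 − 1.2175) = 4721.1 kip·in = 4721.1/12 = 393.43 kip·ft.
φM_n = 0.90 × 393.43 = 354.09 kip·ft.

φM_n ≈ 354 kip·ft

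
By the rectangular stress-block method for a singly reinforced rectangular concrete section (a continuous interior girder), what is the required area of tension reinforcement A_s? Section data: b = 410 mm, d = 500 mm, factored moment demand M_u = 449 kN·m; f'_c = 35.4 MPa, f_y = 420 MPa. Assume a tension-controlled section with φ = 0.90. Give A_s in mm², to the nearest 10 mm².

A_s ≈ 2610 mm²

M_n = M_u/φ = 449/0.90 = 498.889 kN·m.
With M_n = 0.85 f'_c a b (d − a/2), solve the quadratic for a:
a = d − √(d² − 2M_n/(0.85 f'_c b)) = 500 − √(500² − 2 × 498.889×10⁶/(0.85 × 35.4 × 410)) = 88.75 mm.
A_s = 0.85 f'_c a b / f_y = 0.85 × 35.4 × 88.75 × 410 / 420 = 2606.9 mm².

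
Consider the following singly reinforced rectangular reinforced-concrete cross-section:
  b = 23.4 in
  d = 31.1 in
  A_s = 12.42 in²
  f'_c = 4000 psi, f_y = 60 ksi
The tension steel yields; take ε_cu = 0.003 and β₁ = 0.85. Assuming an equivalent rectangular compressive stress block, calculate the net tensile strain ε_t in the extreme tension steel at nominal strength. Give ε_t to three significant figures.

ε_t ≈ 0.00547

a = A_s f_y/(0.85 f'_c b) = 9.367 in.
β₁ = 0.85, so c = a/β₁ = 9.367/0.85 = 11.020 in.
From the linear strain diagram with ε_cu = 0.003: ε_t = 0.003 (d − c)/c = 0.003 × (31.1 − 11.020)/11.020 = 0.00547.
Since ε_t ≥ 0.005, the section is tension-controlled.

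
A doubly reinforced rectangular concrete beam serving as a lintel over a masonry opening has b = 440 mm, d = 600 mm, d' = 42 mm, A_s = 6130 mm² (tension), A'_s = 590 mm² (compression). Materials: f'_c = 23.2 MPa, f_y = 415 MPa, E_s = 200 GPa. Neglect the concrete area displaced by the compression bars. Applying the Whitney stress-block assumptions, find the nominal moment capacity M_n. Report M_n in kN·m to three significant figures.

M_n ≈ 1210 kN·m

Assume both tension and compression steel yield.
Net tension couple steel: A_s − A'_s = 5540 mm².
a = (A_s − A'_s) f_y / (0.85 f'_c b) = 2299100/(0.85 × 23.2 × 440) = 264.97 mm.
c = a/β₁ = 264.97/0.85 = 311.73 mm; ε'_s = 0.003(c − d')/c = 0.0026 ≥ f_y/E_s = 0.0021, so compression steel does yield.
M_n = (A_s − A'_s) f_y (d − a/2) + A'_s f_y (d − d') = [2299100 × (600 − 132.485) + 244850 × (600 − 42)] × 10⁻⁶ = 1074.86 + 136.63 = 1211.49 kN·m.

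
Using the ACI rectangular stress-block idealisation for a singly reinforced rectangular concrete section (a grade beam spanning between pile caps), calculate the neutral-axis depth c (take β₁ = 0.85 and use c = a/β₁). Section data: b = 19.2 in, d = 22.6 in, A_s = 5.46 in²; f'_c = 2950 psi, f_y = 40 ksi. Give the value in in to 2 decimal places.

c ≈ 5.34 in

T = A_s f_y = 5.46 × 40 = 218.4 kips.
a = T/(0.85 f'_c b) = 218.4/(0.85 × 2.95 × 19.2) = 4.5364 in.
With β₁ = 0.85, c = a/β₁ = 4.5364/0.85 = 5.34 in.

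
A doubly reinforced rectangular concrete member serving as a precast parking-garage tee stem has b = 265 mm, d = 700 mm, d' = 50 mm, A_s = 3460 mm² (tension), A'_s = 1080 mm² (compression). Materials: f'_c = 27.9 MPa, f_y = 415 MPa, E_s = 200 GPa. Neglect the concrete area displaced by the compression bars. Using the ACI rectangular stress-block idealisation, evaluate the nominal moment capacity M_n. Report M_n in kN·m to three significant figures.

M_n ≈ 905 kN·m

Assume both tension and compression steel yield.
Net tension couple steel: A_s − A'_s = 2380 mm².
a = (A_s − A'_s) f_y / (0.85 f'_c b) = 987700/(0.85 × 27.9 × 265) = 157.17 mm.
c = a/β₁ = 157.17/0.85 = 184.91 mm; ε'_s = 0.003(c − d')/c = 0.0022 ≥ f_y/E_s = 0.0021, so compression steel does yield.
M_n = (A_s − A'_s) f_y (d − a/2) + A'_s f_y (d − d') = [987700 × (700 − 78.585) + 448200 × (700 − 50)] × 10⁻⁶ = 613.77 + 291.33 = 905.10 kN·m.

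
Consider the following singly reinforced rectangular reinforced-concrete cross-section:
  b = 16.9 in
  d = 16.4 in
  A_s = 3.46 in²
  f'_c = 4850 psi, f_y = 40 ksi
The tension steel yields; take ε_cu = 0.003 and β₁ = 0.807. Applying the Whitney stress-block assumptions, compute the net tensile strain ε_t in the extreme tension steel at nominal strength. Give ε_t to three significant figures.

ε_t ≈ 0.0170

a = A_s f_y/(0.85 f'_c b) = 1.987 in.
β₁ = 0.807, so c = a/β₁ = 1.987/0.807 = 2.462 in.
From the linear strain diagram with ε_cu = 0.003: ε_t = 0.003 (d − c)/c = 0.003 × (16.4 − 2.462)/2.462 = 0.0170.
Since ε_t ≥ 0.005, the section is tension-controlled.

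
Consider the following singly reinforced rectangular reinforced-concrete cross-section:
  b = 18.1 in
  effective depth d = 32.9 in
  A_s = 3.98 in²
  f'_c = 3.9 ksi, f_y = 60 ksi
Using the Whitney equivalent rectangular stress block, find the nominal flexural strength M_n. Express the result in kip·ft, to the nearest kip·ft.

M_n ≈ 615 kip·ft

T = A_s f_y = 3.98 × 60 = 238.8 kips.
a = T/(0.85 f'_c b) = 238.8/(0.85 × 3.9 × 18.1) = 3.980 in.
M_n = T(d − a/2) = 238.8 × (32.9 − 1.99) = 7381.3 kip·in = 7381.3/12 = 615.11 kip·ft.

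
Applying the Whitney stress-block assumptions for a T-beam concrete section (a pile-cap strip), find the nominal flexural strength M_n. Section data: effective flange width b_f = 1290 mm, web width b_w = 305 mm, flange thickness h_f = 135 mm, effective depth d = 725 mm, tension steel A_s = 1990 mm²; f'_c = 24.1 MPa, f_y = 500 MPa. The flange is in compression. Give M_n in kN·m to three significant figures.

Tension: T = A_s f_y = 1990 × 500 = 995000 N.
Try a within the flange: a = T/(0.85 f'_c b_f) = 995000/(0.85 × 24.1 × 1290) = 37.65 mm.
Since a = 37.65 ≤ h_f = 135 mm, the stress block lies entirely in the flange; analyse as a rectangular beam of width b_f.
M_n = T(d − a/2) = 995000 × (725 − 18.825) = 702.64 × 10⁶ N·mm.
M_n = 702.64 kN·m.

M_n ≈ 703 kN·m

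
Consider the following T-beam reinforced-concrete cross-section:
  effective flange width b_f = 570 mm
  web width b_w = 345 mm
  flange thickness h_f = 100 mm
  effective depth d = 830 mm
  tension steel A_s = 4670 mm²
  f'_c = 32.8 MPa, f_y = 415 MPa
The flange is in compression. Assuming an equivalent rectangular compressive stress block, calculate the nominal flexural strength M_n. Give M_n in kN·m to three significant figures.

M_n ≈ 1490 kN·m

Tension: T = A_s f_y = 4670 × 415 = 1938050 N.
Try a within the flange: a = T/(0.85 f'_c b_f) = 1938050/(0.85 × 32.8 × 570) = 121.95 mm.
a = 121.95 > h_f = 100 mm: the block extends into the web. Split into flange-overhang and web parts.
C_f = 0.85 f'_c (b_f − b_w) h_f = 0.85 × 32.8 × (570 − 345) × 100 = 627300 N.
Remaining web compression depth: a_w = (T − C_f)/(0.85 f'_c b_w) = (1938050 − 627300)/(0.85 × 32.8 × 345) = 136.27 mm.
M_n = C_f(d − h_f/2) + (T − C_f)(d − a_w/2) = 627300 × (830 − 50) + 1310750 × (830 − 68.135) = 489.29 + 998.61 = 1487.90 × 10⁶ N·mm.
M_n = 1487.90 kN·m.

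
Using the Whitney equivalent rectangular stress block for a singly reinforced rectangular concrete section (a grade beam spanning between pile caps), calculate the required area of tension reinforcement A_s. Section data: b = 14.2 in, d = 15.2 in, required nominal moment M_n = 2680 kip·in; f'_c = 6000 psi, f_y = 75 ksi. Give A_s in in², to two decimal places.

From M_n = 0.85 f'_c a b (d − a/2):
a = d − √(d² − 2M_n/(0.85 f'_c b)) = 15.2 − √(15.2² − 2 × 2680/(0.85 × 6 × 14.2)) = 2.669 in.
A_s = 0.85 f'_c a b / f_y = 0.85 × 6 × 2.669 × 14.2 / 75 = 2.577 in².

A_s ≈ 2.58 in²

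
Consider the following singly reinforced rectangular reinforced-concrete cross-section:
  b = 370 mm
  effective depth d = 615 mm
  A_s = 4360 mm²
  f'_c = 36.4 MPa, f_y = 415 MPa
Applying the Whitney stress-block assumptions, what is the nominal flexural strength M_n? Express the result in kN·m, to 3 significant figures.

M_n ≈ 970 kN·m

T = A_s f_y = 4360 × 415 = 1809400 N = 1809.4 kN.
From C = T: a = T/(0.85 f'_c b) = 1809400/(0.85 × 36.4 × 370) = 158.06 mm.
M_n = T(d − a/2) = 1809.4 kN × (615 − 79.03) mm = 969.78 kN·m.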